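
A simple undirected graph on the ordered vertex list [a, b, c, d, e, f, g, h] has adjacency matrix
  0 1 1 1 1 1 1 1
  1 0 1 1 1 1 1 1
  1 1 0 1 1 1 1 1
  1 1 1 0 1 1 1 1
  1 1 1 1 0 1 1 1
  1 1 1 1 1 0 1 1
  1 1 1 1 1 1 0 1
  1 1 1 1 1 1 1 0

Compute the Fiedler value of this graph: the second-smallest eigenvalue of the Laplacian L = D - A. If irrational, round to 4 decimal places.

Reading degrees in the order [a, b, c, d, e, f, g, h] gives [7, 7, 7, 7, 7, 7, 7, 7]; set D = diag(7, 7, 7, 7, 7, 7, 7, 7) and form L = D - A. The smallest Laplacian eigenvalue is always 0. The next one, lambda_2 = 8, measures how hard the graph is to disconnect: larger values mean better connectivity. There is one zero in the spectrum, matching the 1 component.

8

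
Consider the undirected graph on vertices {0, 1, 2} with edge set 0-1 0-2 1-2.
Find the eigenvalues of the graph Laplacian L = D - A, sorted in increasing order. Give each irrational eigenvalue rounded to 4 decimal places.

[0, 3, 3]

Reading degrees in the order [0, 1, 2] gives [2, 2, 2]; set D = diag(2, 2, 2) and form L = D - A. Diagonalising L (or applying a numerical eigensolver to the 3x3 matrix) gives the spectrum above.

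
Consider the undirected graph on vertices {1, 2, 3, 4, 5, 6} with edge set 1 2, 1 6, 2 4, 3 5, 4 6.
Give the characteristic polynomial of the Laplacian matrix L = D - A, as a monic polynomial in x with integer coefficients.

x^6 - 10x^5 + 36x^4 - 56x^3 + 32x^2

Reading degrees in the order [1, 2, 3, 4, 5, 6] gives [2, 2, 1, 2, 1, 2]; set D = diag(2, 2, 1, 2, 1, 2) and form L = D - A. Computing det(xI - L) by cofactor expansion (or equivalently via sum-over-permutations) gives x^6 - 10x^5 + 36x^4 - 56x^3 + 32x^2. The coefficient of x^5 equals -trace(L) = -10, matching the sum of degrees. The eigenvalues sum to 10, which equals trace(L) = 2|E|.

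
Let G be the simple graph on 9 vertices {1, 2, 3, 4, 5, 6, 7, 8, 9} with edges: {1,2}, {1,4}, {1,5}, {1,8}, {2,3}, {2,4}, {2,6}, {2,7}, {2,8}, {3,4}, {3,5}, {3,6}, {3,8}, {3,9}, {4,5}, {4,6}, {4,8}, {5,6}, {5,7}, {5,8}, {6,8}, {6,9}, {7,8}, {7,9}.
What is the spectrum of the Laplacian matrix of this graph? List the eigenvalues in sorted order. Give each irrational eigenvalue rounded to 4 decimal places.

[0, 2.5629, 4.0733, 4.6569, 6, 7, 7.2212, 8, 8.4857]

Each diagonal entry of L is the vertex degree and each off-diagonal entry is -1 where an edge is present, 0 otherwise; in the order [1, 2, 3, 4, 5, 6, 7, 8, 9] the diagonal is [4, 6, 6, 6, 6, 6, 4, 7, 3]. The multiplicity of 0 as a Laplacian eigenvalue equals the number of connected components. The largest eigenvalue, 8.4857, is at most the vertex count 9. There is one zero in the spectrum, matching the 1 component.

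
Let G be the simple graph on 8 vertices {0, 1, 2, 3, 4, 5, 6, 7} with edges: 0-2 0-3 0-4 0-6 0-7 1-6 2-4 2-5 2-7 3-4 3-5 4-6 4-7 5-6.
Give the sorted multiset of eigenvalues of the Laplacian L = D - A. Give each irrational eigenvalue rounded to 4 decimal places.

Each diagonal entry of L is the vertex degree and each off-diagonal entry is -1 where an edge is present, 0 otherwise; in the order [0, 1, 2, 3, 4, 5, 6, 7] the diagonal is [5, 1, 4, 3, 5, 3, 4, 3]. Diagonalising L (or applying a numerical eigensolver to the 8x8 matrix) gives the spectrum above. The largest eigenvalue, 6.8309, is at most the vertex count 8.

[0, 0.8310, 2.2989, 3.2953, 4, 4.7439, 6, 6.8309]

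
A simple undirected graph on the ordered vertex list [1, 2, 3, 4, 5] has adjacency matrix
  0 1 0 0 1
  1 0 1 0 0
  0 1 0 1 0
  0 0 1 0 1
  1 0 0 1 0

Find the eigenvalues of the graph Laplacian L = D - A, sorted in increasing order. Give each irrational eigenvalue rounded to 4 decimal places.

[0, 1.3820, 1.3820, 3.6180, 3.6180]

With the vertex order [1, 2, 3, 4, 5], the degrees are [2, 2, 2, 2, 2], giving D = diag(2, 2, 2, 2, 2) and L = D - A. L is symmetric positive semidefinite, so every eigenvalue is real and nonnegative. The single zero eigenvalue shows the graph is connected. The eigenvalues sum to 10, which equals trace(L) = 2|E|.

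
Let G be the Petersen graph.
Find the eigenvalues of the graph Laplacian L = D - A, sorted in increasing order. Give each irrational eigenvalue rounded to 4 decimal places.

[0, 2, 2, 2, 2, 2, 5, 5, 5, 5]

The graph has 10 vertices and degree multiset [3, 3, 3, 3, 3, 3, 3, 3, 3, 3]; D is the diagonal matrix of degrees and L = D - A. The multiplicity of 0 as a Laplacian eigenvalue equals the number of connected components. The largest eigenvalue, 5, is at most the vertex count 10.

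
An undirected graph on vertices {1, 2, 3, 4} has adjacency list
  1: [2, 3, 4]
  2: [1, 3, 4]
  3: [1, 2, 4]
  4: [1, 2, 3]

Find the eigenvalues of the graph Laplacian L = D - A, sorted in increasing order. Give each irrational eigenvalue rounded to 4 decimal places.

[0, 4, 4, 4]

Each diagonal entry of L is the vertex degree and each off-diagonal entry is -1 where an edge is present, 0 otherwise; in the order [1, 2, 3, 4] the diagonal is [3, 3, 3, 3]. The multiplicity of 0 as a Laplacian eigenvalue equals the number of connected components. The single zero eigenvalue shows the graph is connected. There is one zero in the spectrum, matching the 1 component. The eigenvalues sum to 12, which equals trace(L) = 2|E|.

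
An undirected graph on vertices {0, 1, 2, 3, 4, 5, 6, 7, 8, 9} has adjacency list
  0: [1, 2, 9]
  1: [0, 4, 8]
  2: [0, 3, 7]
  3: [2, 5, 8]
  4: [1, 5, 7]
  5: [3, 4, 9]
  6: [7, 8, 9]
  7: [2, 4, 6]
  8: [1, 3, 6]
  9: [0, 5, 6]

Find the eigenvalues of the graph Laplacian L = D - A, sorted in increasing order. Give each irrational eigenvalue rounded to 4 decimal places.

[0, 2, 2, 2, 2, 2, 5, 5, 5, 5]

Each diagonal entry of L is the vertex degree and each off-diagonal entry is -1 where an edge is present, 0 otherwise; in the order [0, 1, 2, 3, 4, 5, 6, 7, 8, 9] the diagonal is [3, 3, 3, 3, 3, 3, 3, 3, 3, 3]. Since every row of L sums to 0, the all-ones vector is in the kernel and 0 is an eigenvalue. The single zero eigenvalue shows the graph is connected.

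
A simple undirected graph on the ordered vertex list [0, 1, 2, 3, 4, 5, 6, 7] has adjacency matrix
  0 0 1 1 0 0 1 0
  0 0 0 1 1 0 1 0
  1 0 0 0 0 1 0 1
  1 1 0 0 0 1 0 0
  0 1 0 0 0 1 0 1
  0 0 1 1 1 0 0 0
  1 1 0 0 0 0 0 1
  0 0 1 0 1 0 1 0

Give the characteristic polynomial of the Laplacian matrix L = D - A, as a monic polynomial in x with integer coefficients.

x^8 - 24x^7 + 240x^6 - 1296x^5 + 4080x^4 - 7488x^3 + 7424x^2 - 3072x

Reading degrees in the order [0, 1, 2, 3, 4, 5, 6, 7] gives [3, 3, 3, 3, 3, 3, 3, 3]; set D = diag(3, 3, 3, 3, 3, 3, 3, 3) and form L = D - A. Computing det(xI - L) by cofactor expansion (or equivalently via sum-over-permutations) gives x^8 - 24x^7 + 240x^6 - 1296x^5 + 4080x^4 - 7488x^3 + 7424x^2 - 3072x. Since p(0) = det(-L) = 0, x divides p(x). By the matrix-tree theorem the graph has (1/8) * product of the nonzero eigenvalues = 384 spanning trees. There is one zero in the spectrum, matching the 1 component.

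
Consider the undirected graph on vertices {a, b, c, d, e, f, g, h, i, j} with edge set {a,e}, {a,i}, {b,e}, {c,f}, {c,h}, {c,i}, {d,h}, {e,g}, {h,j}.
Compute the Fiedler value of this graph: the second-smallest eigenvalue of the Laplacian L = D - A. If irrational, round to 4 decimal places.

With the vertex order [a, b, c, d, e, f, g, h, i, j], the degrees are [2, 1, 3, 1, 3, 1, 1, 3, 2, 1], giving D = diag(2, 1, 3, 1, 3, 1, 1, 3, 2, 1) and L = D - A. The sorted Laplacian eigenvalues are [0, 0.1338, 0.5188, 1, 1, 1, 2.3111, 3.2108, 4.1701, 4.6554]; the algebraic connectivity is the second entry, 0.1338. The largest eigenvalue, 4.6554, is at most the vertex count 10.

0.1338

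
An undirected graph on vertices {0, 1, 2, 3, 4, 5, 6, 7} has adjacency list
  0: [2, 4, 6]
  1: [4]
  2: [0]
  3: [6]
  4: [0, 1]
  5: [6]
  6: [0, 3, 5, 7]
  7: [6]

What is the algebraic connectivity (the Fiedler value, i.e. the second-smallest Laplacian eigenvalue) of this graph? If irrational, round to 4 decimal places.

0.2888

Each diagonal entry of L is the vertex degree and each off-diagonal entry is -1 where an edge is present, 0 otherwise; in the order [0, 1, 2, 3, 4, 5, 6, 7] the diagonal is [3, 1, 1, 1, 2, 1, 4, 1]. The sorted Laplacian eigenvalues are [0, 0.2888, 0.6742, 1, 1, 2.1694, 3.5857, 5.2819]; the algebraic connectivity is the second entry, 0.2888.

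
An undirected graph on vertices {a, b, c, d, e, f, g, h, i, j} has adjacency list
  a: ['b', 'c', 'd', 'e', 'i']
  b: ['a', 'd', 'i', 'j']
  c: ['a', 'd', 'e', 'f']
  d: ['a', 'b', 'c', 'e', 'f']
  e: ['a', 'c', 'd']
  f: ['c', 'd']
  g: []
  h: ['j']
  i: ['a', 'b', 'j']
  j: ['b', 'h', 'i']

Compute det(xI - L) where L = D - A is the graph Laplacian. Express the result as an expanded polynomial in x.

With the vertex order [a, b, c, d, e, f, g, h, i, j], the degrees are [5, 4, 4, 5, 3, 2, 0, 1, 3, 3], giving D = diag(5, 4, 4, 5, 3, 2, 0, 1, 3, 3) and L = D - A. Computing det(xI - L) by cofactor expansion (or equivalently via sum-over-permutations) gives x^10 - 30x^9 + 378x^8 - 2594x^7 + 10501x^6 - 25326x^5 + 34814x^4 - 24128x^3 + 6048x^2. The coefficient of x^9 equals -trace(L) = -30, matching the sum of degrees. There are 2 zeros in the spectrum, matching the 2 components.

x^10 - 30x^9 + 378x^8 - 2594x^7 + 10501x^6 - 25326x^5 + 34814x^4 - 24128x^3 + 6048x^2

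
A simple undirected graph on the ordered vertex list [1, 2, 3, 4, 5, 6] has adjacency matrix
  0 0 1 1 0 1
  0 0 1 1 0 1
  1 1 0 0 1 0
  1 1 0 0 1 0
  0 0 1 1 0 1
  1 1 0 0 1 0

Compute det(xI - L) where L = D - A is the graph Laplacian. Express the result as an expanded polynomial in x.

Each diagonal entry of L is the vertex degree and each off-diagonal entry is -1 where an edge is present, 0 otherwise; in the order [1, 2, 3, 4, 5, 6] the diagonal is [3, 3, 3, 3, 3, 3]. L has integer entries, so p(x) = det(xI - L) has integer coefficients. Expanding the determinant yields x^6 - 18x^5 + 126x^4 - 432x^3 + 729x^2 - 486x. The constant term is 0 because L is singular (the all-ones vector lies in its kernel). By the matrix-tree theorem the graph has (1/6) * product of the nonzero eigenvalues = 81 spanning trees. The eigenvalues sum to 18, which equals trace(L) = 2|E|.

x^6 - 18x^5 + 126x^4 - 432x^3 + 729x^2 - 486x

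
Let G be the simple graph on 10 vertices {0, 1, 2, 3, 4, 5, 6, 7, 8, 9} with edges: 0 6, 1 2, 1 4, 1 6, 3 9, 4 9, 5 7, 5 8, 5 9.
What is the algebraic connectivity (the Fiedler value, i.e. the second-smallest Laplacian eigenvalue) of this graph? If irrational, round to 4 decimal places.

With the vertex order [0, 1, 2, 3, 4, 5, 6, 7, 8, 9], the degrees are [1, 3, 1, 1, 2, 3, 2, 1, 1, 3], giving D = diag(1, 3, 1, 1, 2, 3, 2, 1, 1, 3) and L = D - A. Computing the eigenvalues of L and sorting gives [0, 0.1487, 0.5188, 0.6496, 1, 1.4400, 2.3111, 3.0561, 4.1701, 4.7056]. The Fiedler value lambda_2 = 0.1487 is strictly positive, so the graph is connected. The eigenvalues sum to 18, which equals trace(L) = 2|E|.

0.1487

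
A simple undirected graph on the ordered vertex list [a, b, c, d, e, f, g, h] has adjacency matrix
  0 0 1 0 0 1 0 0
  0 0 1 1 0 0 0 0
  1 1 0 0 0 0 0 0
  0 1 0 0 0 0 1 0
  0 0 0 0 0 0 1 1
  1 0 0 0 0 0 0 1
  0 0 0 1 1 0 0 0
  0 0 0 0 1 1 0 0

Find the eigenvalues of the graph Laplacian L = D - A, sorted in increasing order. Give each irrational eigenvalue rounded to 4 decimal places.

Reading degrees in the order [a, b, c, d, e, f, g, h] gives [2, 2, 2, 2, 2, 2, 2, 2]; set D = diag(2, 2, 2, 2, 2, 2, 2, 2) and form L = D - A. Since every row of L sums to 0, the all-ones vector is in the kernel and 0 is an eigenvalue. There is one zero in the spectrum, matching the 1 component.

[0, 0.5858, 0.5858, 2, 2, 3.4142, 3.4142, 4]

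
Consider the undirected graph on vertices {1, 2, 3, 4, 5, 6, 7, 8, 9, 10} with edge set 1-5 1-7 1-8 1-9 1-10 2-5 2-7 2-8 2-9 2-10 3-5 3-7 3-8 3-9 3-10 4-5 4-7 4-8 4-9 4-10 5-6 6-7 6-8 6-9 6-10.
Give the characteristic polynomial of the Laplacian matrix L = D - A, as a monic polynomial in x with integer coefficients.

Reading degrees in the order [1, 2, 3, 4, 5, 6, 7, 8, 9, 10] gives [5, 5, 5, 5, 5, 5, 5, 5, 5, 5]; set D = diag(5, 5, 5, 5, 5, 5, 5, 5, 5, 5) and form L = D - A. The eigenvalues of L are [0, 5, 5, 5, 5, 5, 5, 5, 5, 10]; the characteristic polynomial is the product of (x - lambda_i), which multiplies out to x^10 - 50x^9 + 1100x^8 - 14000x^7 + 113750x^6 - 612500x^5 + 2187500x^4 - 5000000x^3 + 6640625x^2 - 3906250x. The constant term is 0 because L is singular (the all-ones vector lies in its kernel). By the matrix-tree theorem the graph has (1/10) * product of the nonzero eigenvalues = 390625 spanning trees.

x^10 - 50x^9 + 1100x^8 - 14000x^7 + 113750x^6 - 612500x^5 + 2187500x^4 - 5000000x^3 + 6640625x^2 - 3906250x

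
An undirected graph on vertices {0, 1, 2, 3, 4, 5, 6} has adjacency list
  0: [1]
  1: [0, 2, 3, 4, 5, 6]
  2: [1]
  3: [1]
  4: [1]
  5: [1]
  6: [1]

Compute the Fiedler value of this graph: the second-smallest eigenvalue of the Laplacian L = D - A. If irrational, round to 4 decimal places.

With the vertex order [0, 1, 2, 3, 4, 5, 6], the degrees are [1, 6, 1, 1, 1, 1, 1], giving D = diag(1, 6, 1, 1, 1, 1, 1) and L = D - A. The sorted Laplacian eigenvalues are [0, 1, 1, 1, 1, 1, 7]; the algebraic connectivity is the second entry, 1. By the matrix-tree theorem the graph has (1/7) * product of the nonzero eigenvalues = 1 spanning tree. There is one zero in the spectrum, matching the 1 component.

1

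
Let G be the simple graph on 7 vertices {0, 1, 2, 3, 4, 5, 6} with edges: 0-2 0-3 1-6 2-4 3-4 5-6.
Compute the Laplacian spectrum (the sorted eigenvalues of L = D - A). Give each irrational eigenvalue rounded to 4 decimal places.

[0, 0, 1, 2, 2, 3, 4]

Each diagonal entry of L is the vertex degree and each off-diagonal entry is -1 where an edge is present, 0 otherwise; in the order [0, 1, 2, 3, 4, 5, 6] the diagonal is [2, 1, 2, 2, 2, 1, 2]. Since every row of L sums to 0, the all-ones vector is in the kernel and 0 is an eigenvalue. The 2 zero eigenvalues correspond to the 2 connected components. The eigenvalues sum to 12, which equals trace(L) = 2|E|. There are 2 zeros in the spectrum, matching the 2 components.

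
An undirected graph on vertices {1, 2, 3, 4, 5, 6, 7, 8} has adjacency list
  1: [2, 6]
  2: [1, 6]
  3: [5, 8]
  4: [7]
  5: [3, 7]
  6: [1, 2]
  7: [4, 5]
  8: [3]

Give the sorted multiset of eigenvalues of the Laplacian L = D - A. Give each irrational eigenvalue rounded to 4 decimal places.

Each diagonal entry of L is the vertex degree and each off-diagonal entry is -1 where an edge is present, 0 otherwise; in the order [1, 2, 3, 4, 5, 6, 7, 8] the diagonal is [2, 2, 2, 1, 2, 2, 2, 1]. The multiplicity of 0 as a Laplacian eigenvalue equals the number of connected components. The 2 zero eigenvalues correspond to the 2 connected components. The eigenvalues sum to 14, which equals trace(L) = 2|E|.

[0, 0, 0.3820, 1.3820, 2.6180, 3, 3, 3.6180]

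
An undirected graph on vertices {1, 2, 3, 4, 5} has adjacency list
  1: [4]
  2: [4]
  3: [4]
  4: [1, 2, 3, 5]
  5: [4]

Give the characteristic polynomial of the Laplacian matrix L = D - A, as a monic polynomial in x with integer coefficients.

x^5 - 8x^4 + 18x^3 - 16x^2 + 5x

Reading degrees in the order [1, 2, 3, 4, 5] gives [1, 1, 1, 4, 1]; set D = diag(1, 1, 1, 4, 1) and form L = D - A. The eigenvalues of L are [0, 1, 1, 1, 5]; the characteristic polynomial is the product of (x - lambda_i), which multiplies out to x^5 - 8x^4 + 18x^3 - 16x^2 + 5x. The constant term is 0 because L is singular (the all-ones vector lies in its kernel).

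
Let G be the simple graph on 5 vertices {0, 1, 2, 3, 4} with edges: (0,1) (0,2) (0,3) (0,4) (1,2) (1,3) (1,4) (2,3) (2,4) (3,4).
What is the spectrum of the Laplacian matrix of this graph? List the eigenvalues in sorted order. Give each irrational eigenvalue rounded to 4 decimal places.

With the vertex order [0, 1, 2, 3, 4], the degrees are [4, 4, 4, 4, 4], giving D = diag(4, 4, 4, 4, 4) and L = D - A. The multiplicity of 0 as a Laplacian eigenvalue equals the number of connected components. By the matrix-tree theorem the graph has (1/5) * product of the nonzero eigenvalues = 125 spanning trees. The largest eigenvalue, 5, is at most the vertex count 5.

[0, 5, 5, 5, 5]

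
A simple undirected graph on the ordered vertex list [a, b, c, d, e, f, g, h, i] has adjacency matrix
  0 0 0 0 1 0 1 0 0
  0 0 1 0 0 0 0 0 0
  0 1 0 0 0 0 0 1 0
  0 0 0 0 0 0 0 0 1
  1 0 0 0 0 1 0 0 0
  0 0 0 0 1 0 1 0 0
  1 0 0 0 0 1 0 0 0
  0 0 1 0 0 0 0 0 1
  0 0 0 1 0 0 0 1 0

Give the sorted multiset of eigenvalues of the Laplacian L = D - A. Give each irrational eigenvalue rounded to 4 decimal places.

With the vertex order [a, b, c, d, e, f, g, h, i], the degrees are [2, 1, 2, 1, 2, 2, 2, 2, 2], giving D = diag(2, 1, 2, 1, 2, 2, 2, 2, 2) and L = D - A. Diagonalising L (or applying a numerical eigensolver to the 9x9 matrix) gives the spectrum above. The 2 zero eigenvalues correspond to the 2 connected components. The eigenvalues sum to 16, which equals trace(L) = 2|E|. There are 2 zeros in the spectrum, matching the 2 components.

[0, 0, 0.3820, 1.3820, 2, 2, 2.6180, 3.6180, 4]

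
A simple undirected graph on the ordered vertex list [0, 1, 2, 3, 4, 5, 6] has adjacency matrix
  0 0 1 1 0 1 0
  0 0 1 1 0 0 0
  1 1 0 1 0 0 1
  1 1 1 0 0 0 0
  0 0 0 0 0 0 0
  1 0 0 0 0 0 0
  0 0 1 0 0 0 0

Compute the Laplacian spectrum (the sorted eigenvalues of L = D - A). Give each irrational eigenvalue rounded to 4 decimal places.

[0, 0, 0.6972, 1.1392, 2.7459, 4.3028, 5.1149]

With the vertex order [0, 1, 2, 3, 4, 5, 6], the degrees are [3, 2, 4, 3, 0, 1, 1], giving D = diag(3, 2, 4, 3, 0, 1, 1) and L = D - A. The multiplicity of 0 as a Laplacian eigenvalue equals the number of connected components. The 2 zero eigenvalues correspond to the 2 connected components.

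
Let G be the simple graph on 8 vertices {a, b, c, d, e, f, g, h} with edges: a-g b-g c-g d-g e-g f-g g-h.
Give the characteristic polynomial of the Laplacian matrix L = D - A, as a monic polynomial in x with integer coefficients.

Reading degrees in the order [a, b, c, d, e, f, g, h] gives [1, 1, 1, 1, 1, 1, 7, 1]; set D = diag(1, 1, 1, 1, 1, 1, 7, 1) and form L = D - A. Computing det(xI - L) by cofactor expansion (or equivalently via sum-over-permutations) gives x^8 - 14x^7 + 63x^6 - 140x^5 + 175x^4 - 126x^3 + 49x^2 - 8x. Since p(0) = det(-L) = 0, x divides p(x). The largest eigenvalue, 8, is at most the vertex count 8. The eigenvalues sum to 14, which equals trace(L) = 2|E|.

x^8 - 14x^7 + 63x^6 - 140x^5 + 175x^4 - 126x^3 + 49x^2 - 8x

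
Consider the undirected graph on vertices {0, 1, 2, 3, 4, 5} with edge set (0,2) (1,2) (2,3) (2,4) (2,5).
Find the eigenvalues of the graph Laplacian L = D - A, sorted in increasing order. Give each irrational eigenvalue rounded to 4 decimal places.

[0, 1, 1, 1, 1, 6]

Each diagonal entry of L is the vertex degree and each off-diagonal entry is -1 where an edge is present, 0 otherwise; in the order [0, 1, 2, 3, 4, 5] the diagonal is [1, 1, 5, 1, 1, 1]. The multiplicity of 0 as a Laplacian eigenvalue equals the number of connected components. The single zero eigenvalue shows the graph is connected. There is one zero in the spectrum, matching the 1 component.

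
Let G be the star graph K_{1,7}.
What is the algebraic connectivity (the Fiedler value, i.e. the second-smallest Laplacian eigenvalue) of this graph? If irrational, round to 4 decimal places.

The graph has 8 vertices and degree multiset [7, 1, 1, 1, 1, 1, 1, 1]; D is the diagonal matrix of degrees and L = D - A. The sorted Laplacian eigenvalues are [0, 1, 1, 1, 1, 1, 1, 8]; the algebraic connectivity is the second entry, 1. The largest eigenvalue, 8, is at most the vertex count 8.

1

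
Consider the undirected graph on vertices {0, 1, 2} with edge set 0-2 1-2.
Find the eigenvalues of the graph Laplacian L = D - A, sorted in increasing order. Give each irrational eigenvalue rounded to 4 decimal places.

Each diagonal entry of L is the vertex degree and each off-diagonal entry is -1 where an edge is present, 0 otherwise; in the order [0, 1, 2] the diagonal is [1, 1, 2]. Diagonalising L (or applying a numerical eigensolver to the 3x3 matrix) gives the spectrum above.

[0, 1, 3]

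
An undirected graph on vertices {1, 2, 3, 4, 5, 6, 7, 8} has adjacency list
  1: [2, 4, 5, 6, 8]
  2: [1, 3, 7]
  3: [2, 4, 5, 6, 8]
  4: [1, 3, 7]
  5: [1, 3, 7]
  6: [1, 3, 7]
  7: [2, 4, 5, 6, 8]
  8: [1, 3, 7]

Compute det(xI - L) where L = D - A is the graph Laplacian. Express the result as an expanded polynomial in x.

x^8 - 30x^7 + 375x^6 - 2540x^5 + 10095x^4 - 23598x^3 + 30105x^2 - 16200x

Reading degrees in the order [1, 2, 3, 4, 5, 6, 7, 8] gives [5, 3, 5, 3, 3, 3, 5, 3]; set D = diag(5, 3, 5, 3, 3, 3, 5, 3) and form L = D - A. L has integer entries, so p(x) = det(xI - L) has integer coefficients. Expanding the determinant yields x^8 - 30x^7 + 375x^6 - 2540x^5 + 10095x^4 - 23598x^3 + 30105x^2 - 16200x. Since p(0) = det(-L) = 0, x divides p(x). The eigenvalues sum to 30, which equals trace(L) = 2|E|. The largest eigenvalue, 8, is at most the vertex count 8.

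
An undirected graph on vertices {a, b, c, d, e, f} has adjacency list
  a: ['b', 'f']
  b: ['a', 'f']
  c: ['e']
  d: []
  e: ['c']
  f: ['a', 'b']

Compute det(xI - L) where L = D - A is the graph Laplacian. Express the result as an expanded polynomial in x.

Reading degrees in the order [a, b, c, d, e, f] gives [2, 2, 1, 0, 1, 2]; set D = diag(2, 2, 1, 0, 1, 2) and form L = D - A. L has integer entries, so p(x) = det(xI - L) has integer coefficients. Expanding the determinant yields x^6 - 8x^5 + 21x^4 - 18x^3. Since p(0) = det(-L) = 0, x divides p(x). The eigenvalues sum to 8, which equals trace(L) = 2|E|. The largest eigenvalue, 3, is at most the vertex count 6.

x^6 - 8x^5 + 21x^4 - 18x^3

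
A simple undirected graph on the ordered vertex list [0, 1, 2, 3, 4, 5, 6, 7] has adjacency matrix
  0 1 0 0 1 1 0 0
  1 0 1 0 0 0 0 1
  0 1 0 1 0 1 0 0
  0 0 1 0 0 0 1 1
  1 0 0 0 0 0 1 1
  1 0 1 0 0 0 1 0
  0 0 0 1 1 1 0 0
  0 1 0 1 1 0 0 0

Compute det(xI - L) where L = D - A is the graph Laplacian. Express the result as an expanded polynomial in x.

x^8 - 24x^7 + 240x^6 - 1296x^5 + 4080x^4 - 7488x^3 + 7424x^2 - 3072x

Each diagonal entry of L is the vertex degree and each off-diagonal entry is -1 where an edge is present, 0 otherwise; in the order [0, 1, 2, 3, 4, 5, 6, 7] the diagonal is [3, 3, 3, 3, 3, 3, 3, 3]. Computing det(xI - L) by cofactor expansion (or equivalently via sum-over-permutations) gives x^8 - 24x^7 + 240x^6 - 1296x^5 + 4080x^4 - 7488x^3 + 7424x^2 - 3072x. The constant term is 0 because L is singular (the all-ones vector lies in its kernel). There is one zero in the spectrum, matching the 1 component.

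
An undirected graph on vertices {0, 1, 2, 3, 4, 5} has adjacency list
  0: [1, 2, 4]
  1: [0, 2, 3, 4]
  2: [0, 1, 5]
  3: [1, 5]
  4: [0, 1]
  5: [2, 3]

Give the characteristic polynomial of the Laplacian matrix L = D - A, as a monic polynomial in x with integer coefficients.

x^6 - 16x^5 + 97x^4 - 276x^3 + 364x^2 - 174x

Reading degrees in the order [0, 1, 2, 3, 4, 5] gives [3, 4, 3, 2, 2, 2]; set D = diag(3, 4, 3, 2, 2, 2) and form L = D - A. L has integer entries, so p(x) = det(xI - L) has integer coefficients. Expanding the determinant yields x^6 - 16x^5 + 97x^4 - 276x^3 + 364x^2 - 174x. The constant term is 0 because L is singular (the all-ones vector lies in its kernel). The eigenvalues sum to 16, which equals trace(L) = 2|E|.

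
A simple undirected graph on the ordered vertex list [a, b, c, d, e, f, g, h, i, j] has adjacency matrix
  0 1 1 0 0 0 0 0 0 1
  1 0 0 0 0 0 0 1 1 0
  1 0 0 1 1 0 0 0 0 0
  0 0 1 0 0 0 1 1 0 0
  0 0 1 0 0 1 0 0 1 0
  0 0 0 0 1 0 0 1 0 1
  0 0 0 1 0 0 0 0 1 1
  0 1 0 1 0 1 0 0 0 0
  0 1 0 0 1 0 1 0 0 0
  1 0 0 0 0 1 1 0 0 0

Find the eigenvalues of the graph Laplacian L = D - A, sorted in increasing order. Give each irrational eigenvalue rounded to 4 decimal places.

[0, 2, 2, 2, 2, 2, 5, 5, 5, 5]

With the vertex order [a, b, c, d, e, f, g, h, i, j], the degrees are [3, 3, 3, 3, 3, 3, 3, 3, 3, 3], giving D = diag(3, 3, 3, 3, 3, 3, 3, 3, 3, 3) and L = D - A. Since every row of L sums to 0, the all-ones vector is in the kernel and 0 is an eigenvalue. The single zero eigenvalue shows the graph is connected. There is one zero in the spectrum, matching the 1 component.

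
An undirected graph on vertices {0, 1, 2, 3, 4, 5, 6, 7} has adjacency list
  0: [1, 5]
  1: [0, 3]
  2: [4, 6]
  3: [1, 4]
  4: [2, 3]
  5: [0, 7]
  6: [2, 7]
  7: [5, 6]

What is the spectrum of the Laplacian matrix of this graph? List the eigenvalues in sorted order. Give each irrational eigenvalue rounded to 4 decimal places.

With the vertex order [0, 1, 2, 3, 4, 5, 6, 7], the degrees are [2, 2, 2, 2, 2, 2, 2, 2], giving D = diag(2, 2, 2, 2, 2, 2, 2, 2) and L = D - A. L is symmetric positive semidefinite, so every eigenvalue is real and nonnegative.

[0, 0.5858, 0.5858, 2, 2, 3.4142, 3.4142, 4]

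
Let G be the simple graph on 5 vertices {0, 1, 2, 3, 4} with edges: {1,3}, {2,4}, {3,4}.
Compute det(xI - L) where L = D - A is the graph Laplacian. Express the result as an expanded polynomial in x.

With the vertex order [0, 1, 2, 3, 4], the degrees are [0, 1, 1, 2, 2], giving D = diag(0, 1, 1, 2, 2) and L = D - A. L has integer entries, so p(x) = det(xI - L) has integer coefficients. Expanding the determinant yields x^5 - 6x^4 + 10x^3 - 4x^2. The coefficient of x^4 equals -trace(L) = -6, matching the sum of degrees. There are 2 zeros in the spectrum, matching the 2 components.

x^5 - 6x^4 + 10x^3 - 4x^2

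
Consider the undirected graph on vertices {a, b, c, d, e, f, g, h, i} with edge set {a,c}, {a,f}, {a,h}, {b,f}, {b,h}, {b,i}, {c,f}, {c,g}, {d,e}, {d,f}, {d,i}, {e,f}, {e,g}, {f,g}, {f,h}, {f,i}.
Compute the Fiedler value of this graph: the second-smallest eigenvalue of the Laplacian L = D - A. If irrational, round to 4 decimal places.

Each diagonal entry of L is the vertex degree and each off-diagonal entry is -1 where an edge is present, 0 otherwise; in the order [a, b, c, d, e, f, g, h, i] the diagonal is [3, 3, 3, 3, 3, 8, 3, 3, 3]. The smallest Laplacian eigenvalue is always 0. The next one, lambda_2 = 1.5858, measures how hard the graph is to disconnect: larger values mean better connectivity.

1.5858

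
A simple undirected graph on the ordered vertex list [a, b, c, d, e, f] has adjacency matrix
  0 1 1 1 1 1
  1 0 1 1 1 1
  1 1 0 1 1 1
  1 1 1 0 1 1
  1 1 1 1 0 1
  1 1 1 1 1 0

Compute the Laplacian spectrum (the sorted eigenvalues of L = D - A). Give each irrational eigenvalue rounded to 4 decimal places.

[0, 6, 6, 6, 6, 6]

With the vertex order [a, b, c, d, e, f], the degrees are [5, 5, 5, 5, 5, 5], giving D = diag(5, 5, 5, 5, 5, 5) and L = D - A. Since every row of L sums to 0, the all-ones vector is in the kernel and 0 is an eigenvalue. There is one zero in the spectrum, matching the 1 component.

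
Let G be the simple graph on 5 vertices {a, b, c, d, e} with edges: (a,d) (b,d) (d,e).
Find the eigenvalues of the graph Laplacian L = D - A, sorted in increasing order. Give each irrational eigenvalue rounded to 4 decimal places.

Reading degrees in the order [a, b, c, d, e] gives [1, 1, 0, 3, 1]; set D = diag(1, 1, 0, 3, 1) and form L = D - A. Diagonalising L (or applying a numerical eigensolver to the 5x5 matrix) gives the spectrum above. The 2 zero eigenvalues correspond to the 2 connected components. The eigenvalues sum to 6, which equals trace(L) = 2|E|.

[0, 0, 1, 1, 4]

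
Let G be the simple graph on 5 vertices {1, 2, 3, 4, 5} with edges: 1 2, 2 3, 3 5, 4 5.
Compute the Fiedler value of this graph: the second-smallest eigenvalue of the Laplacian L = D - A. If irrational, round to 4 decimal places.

0.3820

Each diagonal entry of L is the vertex degree and each off-diagonal entry is -1 where an edge is present, 0 otherwise; in the order [1, 2, 3, 4, 5] the diagonal is [1, 2, 2, 1, 2]. Computing the eigenvalues of L and sorting gives [0, 0.3820, 1.3820, 2.6180, 3.6180]. The Fiedler value lambda_2 = 0.3820 is strictly positive, so the graph is connected. The eigenvalues sum to 8, which equals trace(L) = 2|E|.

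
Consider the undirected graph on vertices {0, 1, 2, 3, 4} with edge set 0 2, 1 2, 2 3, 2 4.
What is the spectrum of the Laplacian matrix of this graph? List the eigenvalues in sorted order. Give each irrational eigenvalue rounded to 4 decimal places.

Each diagonal entry of L is the vertex degree and each off-diagonal entry is -1 where an edge is present, 0 otherwise; in the order [0, 1, 2, 3, 4] the diagonal is [1, 1, 4, 1, 1]. Since every row of L sums to 0, the all-ones vector is in the kernel and 0 is an eigenvalue. The eigenvalues sum to 8, which equals trace(L) = 2|E|.

[0, 1, 1, 1, 5]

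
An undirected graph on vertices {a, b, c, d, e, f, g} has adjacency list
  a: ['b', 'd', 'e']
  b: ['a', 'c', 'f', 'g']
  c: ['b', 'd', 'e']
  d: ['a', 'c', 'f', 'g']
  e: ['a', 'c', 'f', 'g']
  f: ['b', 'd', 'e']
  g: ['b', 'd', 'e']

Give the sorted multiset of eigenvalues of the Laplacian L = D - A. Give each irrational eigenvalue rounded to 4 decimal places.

[0, 3, 3, 3, 4, 4, 7]

Each diagonal entry of L is the vertex degree and each off-diagonal entry is -1 where an edge is present, 0 otherwise; in the order [a, b, c, d, e, f, g] the diagonal is [3, 4, 3, 4, 4, 3, 3]. Diagonalising L (or applying a numerical eigensolver to the 7x7 matrix) gives the spectrum above. The eigenvalues sum to 24, which equals trace(L) = 2|E|.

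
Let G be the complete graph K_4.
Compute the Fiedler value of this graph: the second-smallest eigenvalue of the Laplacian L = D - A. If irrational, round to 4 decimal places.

The graph has 4 vertices and degree multiset [3, 3, 3, 3]; D is the diagonal matrix of degrees and L = D - A. Computing the eigenvalues of L and sorting gives [0, 4, 4, 4]. The Fiedler value lambda_2 = 4 is strictly positive, so the graph is connected.

4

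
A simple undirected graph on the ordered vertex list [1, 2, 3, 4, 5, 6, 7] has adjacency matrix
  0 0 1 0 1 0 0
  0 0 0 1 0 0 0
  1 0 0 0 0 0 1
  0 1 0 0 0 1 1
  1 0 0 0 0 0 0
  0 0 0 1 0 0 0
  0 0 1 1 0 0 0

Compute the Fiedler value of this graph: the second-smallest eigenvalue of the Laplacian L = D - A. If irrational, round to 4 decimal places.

With the vertex order [1, 2, 3, 4, 5, 6, 7], the degrees are [2, 1, 2, 3, 1, 1, 2], giving D = diag(2, 1, 2, 3, 1, 1, 2) and L = D - A. The smallest Laplacian eigenvalue is always 0. The next one, lambda_2 = 0.2254, measures how hard the graph is to disconnect: larger values mean better connectivity. By the matrix-tree theorem the graph has (1/7) * product of the nonzero eigenvalues = 1 spanning tree.

0.2254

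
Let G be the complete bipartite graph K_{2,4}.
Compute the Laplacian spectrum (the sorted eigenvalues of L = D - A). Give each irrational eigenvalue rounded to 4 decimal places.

The graph has 6 vertices and degree multiset [4, 4, 2, 2, 2, 2]; D is the diagonal matrix of degrees and L = D - A. The multiplicity of 0 as a Laplacian eigenvalue equals the number of connected components. The single zero eigenvalue shows the graph is connected. There is one zero in the spectrum, matching the 1 component.

[0, 2, 2, 2, 4, 6]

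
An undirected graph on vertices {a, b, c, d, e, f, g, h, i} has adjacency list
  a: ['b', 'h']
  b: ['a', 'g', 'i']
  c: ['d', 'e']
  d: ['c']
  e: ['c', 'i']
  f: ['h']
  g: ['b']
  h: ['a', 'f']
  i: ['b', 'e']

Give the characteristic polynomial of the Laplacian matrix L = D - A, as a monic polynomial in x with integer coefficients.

x^9 - 16x^8 + 104x^7 - 354x^6 + 678x^5 - 730x^4 + 416x^3 - 108x^2 + 9x

Reading degrees in the order [a, b, c, d, e, f, g, h, i] gives [2, 3, 2, 1, 2, 1, 1, 2, 2]; set D = diag(2, 3, 2, 1, 2, 1, 1, 2, 2) and form L = D - A. Computing det(xI - L) by cofactor expansion (or equivalently via sum-over-permutations) gives x^9 - 16x^8 + 104x^7 - 354x^6 + 678x^5 - 730x^4 + 416x^3 - 108x^2 + 9x. The coefficient of x^8 equals -trace(L) = -16, matching the sum of degrees. The largest eigenvalue, 4.3699, is at most the vertex count 9. There is one zero in the spectrum, matching the 1 component.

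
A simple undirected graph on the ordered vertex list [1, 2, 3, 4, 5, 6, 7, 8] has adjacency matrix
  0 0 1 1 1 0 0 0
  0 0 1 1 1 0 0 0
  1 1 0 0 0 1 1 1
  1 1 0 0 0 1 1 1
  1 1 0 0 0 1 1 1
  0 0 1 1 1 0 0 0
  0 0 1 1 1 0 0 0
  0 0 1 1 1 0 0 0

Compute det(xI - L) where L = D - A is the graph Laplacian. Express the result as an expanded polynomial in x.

With the vertex order [1, 2, 3, 4, 5, 6, 7, 8], the degrees are [3, 3, 5, 5, 5, 3, 3, 3], giving D = diag(3, 3, 5, 5, 5, 3, 3, 3) and L = D - A. L has integer entries, so p(x) = det(xI - L) has integer coefficients. Expanding the determinant yields x^8 - 30x^7 + 375x^6 - 2540x^5 + 10095x^4 - 23598x^3 + 30105x^2 - 16200x. The constant term is 0 because L is singular (the all-ones vector lies in its kernel). The eigenvalues sum to 30, which equals trace(L) = 2|E|.

x^8 - 30x^7 + 375x^6 - 2540x^5 + 10095x^4 - 23598x^3 + 30105x^2 - 16200x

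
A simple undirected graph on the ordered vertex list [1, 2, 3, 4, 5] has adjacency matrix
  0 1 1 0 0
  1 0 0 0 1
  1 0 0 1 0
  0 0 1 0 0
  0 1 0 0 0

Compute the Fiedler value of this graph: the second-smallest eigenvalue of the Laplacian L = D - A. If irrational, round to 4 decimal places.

Reading degrees in the order [1, 2, 3, 4, 5] gives [2, 2, 2, 1, 1]; set D = diag(2, 2, 2, 1, 1) and form L = D - A. The smallest Laplacian eigenvalue is always 0. The next one, lambda_2 = 0.3820, measures how hard the graph is to disconnect: larger values mean better connectivity. The largest eigenvalue, 3.6180, is at most the vertex count 5.

0.3820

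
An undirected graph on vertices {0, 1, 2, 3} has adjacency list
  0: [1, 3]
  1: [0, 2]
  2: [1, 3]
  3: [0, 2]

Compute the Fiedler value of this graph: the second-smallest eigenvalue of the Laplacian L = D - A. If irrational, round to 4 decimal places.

2

With the vertex order [0, 1, 2, 3], the degrees are [2, 2, 2, 2], giving D = diag(2, 2, 2, 2) and L = D - A. Computing the eigenvalues of L and sorting gives [0, 2, 2, 4]. The Fiedler value lambda_2 = 2 is strictly positive, so the graph is connected.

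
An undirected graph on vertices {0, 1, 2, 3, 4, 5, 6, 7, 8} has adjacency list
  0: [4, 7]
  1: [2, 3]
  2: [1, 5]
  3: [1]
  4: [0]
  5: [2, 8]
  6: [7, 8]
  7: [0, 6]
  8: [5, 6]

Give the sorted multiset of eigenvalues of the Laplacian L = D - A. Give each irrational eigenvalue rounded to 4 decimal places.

Reading degrees in the order [0, 1, 2, 3, 4, 5, 6, 7, 8] gives [2, 2, 2, 1, 1, 2, 2, 2, 2]; set D = diag(2, 2, 2, 1, 1, 2, 2, 2, 2) and form L = D - A. The multiplicity of 0 as a Laplacian eigenvalue equals the number of connected components. The eigenvalues sum to 16, which equals trace(L) = 2|E|.

[0, 0.1206, 0.4679, 1, 1.6527, 2.3473, 3, 3.5321, 3.8794]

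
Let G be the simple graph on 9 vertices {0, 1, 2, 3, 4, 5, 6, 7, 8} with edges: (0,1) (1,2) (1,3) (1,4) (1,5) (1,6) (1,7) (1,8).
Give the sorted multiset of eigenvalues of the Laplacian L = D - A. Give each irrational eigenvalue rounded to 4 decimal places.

[0, 1, 1, 1, 1, 1, 1, 1, 9]

Reading degrees in the order [0, 1, 2, 3, 4, 5, 6, 7, 8] gives [1, 8, 1, 1, 1, 1, 1, 1, 1]; set D = diag(1, 8, 1, 1, 1, 1, 1, 1, 1) and form L = D - A. The multiplicity of 0 as a Laplacian eigenvalue equals the number of connected components.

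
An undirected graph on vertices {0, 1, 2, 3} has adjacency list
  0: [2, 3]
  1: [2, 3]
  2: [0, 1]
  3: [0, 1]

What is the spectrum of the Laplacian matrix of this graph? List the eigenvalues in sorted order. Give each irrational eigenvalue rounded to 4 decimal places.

With the vertex order [0, 1, 2, 3], the degrees are [2, 2, 2, 2], giving D = diag(2, 2, 2, 2) and L = D - A. Since every row of L sums to 0, the all-ones vector is in the kernel and 0 is an eigenvalue. The eigenvalues sum to 8, which equals trace(L) = 2|E|.

[0, 2, 2, 4]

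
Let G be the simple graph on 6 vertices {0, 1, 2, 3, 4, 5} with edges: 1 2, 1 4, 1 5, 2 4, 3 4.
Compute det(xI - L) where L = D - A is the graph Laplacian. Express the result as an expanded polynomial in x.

x^6 - 10x^5 + 33x^4 - 40x^3 + 15x^2

Each diagonal entry of L is the vertex degree and each off-diagonal entry is -1 where an edge is present, 0 otherwise; in the order [0, 1, 2, 3, 4, 5] the diagonal is [0, 3, 2, 1, 3, 1]. Computing det(xI - L) by cofactor expansion (or equivalently via sum-over-permutations) gives x^6 - 10x^5 + 33x^4 - 40x^3 + 15x^2. The coefficient of x^5 equals -trace(L) = -10, matching the sum of degrees. The largest eigenvalue, 4.3028, is at most the vertex count 6. There are 2 zeros in the spectrum, matching the 2 components.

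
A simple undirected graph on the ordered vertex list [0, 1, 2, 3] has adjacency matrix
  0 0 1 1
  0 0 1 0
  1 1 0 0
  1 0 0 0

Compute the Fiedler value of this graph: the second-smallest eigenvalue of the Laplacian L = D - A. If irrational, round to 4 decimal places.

Each diagonal entry of L is the vertex degree and each off-diagonal entry is -1 where an edge is present, 0 otherwise; in the order [0, 1, 2, 3] the diagonal is [2, 1, 2, 1]. Computing the eigenvalues of L and sorting gives [0, 0.5858, 2, 3.4142]. The Fiedler value lambda_2 = 0.5858 is strictly positive, so the graph is connected. By the matrix-tree theorem the graph has (1/4) * product of the nonzero eigenvalues = 1 spanning tree. There is one zero in the spectrum, matching the 1 component.

0.5858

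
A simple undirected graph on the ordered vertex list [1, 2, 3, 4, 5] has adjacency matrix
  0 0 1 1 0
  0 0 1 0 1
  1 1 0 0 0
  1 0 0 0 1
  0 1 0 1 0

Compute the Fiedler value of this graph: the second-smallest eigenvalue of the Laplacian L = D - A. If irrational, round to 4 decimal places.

Reading degrees in the order [1, 2, 3, 4, 5] gives [2, 2, 2, 2, 2]; set D = diag(2, 2, 2, 2, 2) and form L = D - A. The sorted Laplacian eigenvalues are [0, 1.3820, 1.3820, 3.6180, 3.6180]; the algebraic connectivity is the second entry, 1.3820.

1.3820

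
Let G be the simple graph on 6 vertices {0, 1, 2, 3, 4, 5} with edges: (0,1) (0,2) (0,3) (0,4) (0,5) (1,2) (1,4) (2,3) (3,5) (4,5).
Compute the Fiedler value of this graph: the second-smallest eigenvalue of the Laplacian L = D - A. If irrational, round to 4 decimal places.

2.3820

Each diagonal entry of L is the vertex degree and each off-diagonal entry is -1 where an edge is present, 0 otherwise; in the order [0, 1, 2, 3, 4, 5] the diagonal is [5, 3, 3, 3, 3, 3]. The smallest Laplacian eigenvalue is always 0. The next one, lambda_2 = 2.3820, measures how hard the graph is to disconnect: larger values mean better connectivity. There is one zero in the spectrum, matching the 1 component.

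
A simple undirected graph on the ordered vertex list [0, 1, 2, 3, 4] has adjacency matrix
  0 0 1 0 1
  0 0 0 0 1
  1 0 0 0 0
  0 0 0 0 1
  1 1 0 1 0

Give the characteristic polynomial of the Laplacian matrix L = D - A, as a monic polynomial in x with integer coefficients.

With the vertex order [0, 1, 2, 3, 4], the degrees are [2, 1, 1, 1, 3], giving D = diag(2, 1, 1, 1, 3) and L = D - A. Computing det(xI - L) by cofactor expansion (or equivalently via sum-over-permutations) gives x^5 - 8x^4 + 20x^3 - 18x^2 + 5x. Since p(0) = det(-L) = 0, x divides p(x). The largest eigenvalue, 4.1701, is at most the vertex count 5. By the matrix-tree theorem the graph has (1/5) * product of the nonzero eigenvalues = 1 spanning tree.

x^5 - 8x^4 + 20x^3 - 18x^2 + 5x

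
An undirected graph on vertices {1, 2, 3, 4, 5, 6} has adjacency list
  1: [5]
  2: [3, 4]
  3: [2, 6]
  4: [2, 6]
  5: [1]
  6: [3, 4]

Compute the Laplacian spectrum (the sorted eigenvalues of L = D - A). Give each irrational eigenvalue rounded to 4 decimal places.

Reading degrees in the order [1, 2, 3, 4, 5, 6] gives [1, 2, 2, 2, 1, 2]; set D = diag(1, 2, 2, 2, 1, 2) and form L = D - A. The multiplicity of 0 as a Laplacian eigenvalue equals the number of connected components. The 2 zero eigenvalues correspond to the 2 connected components. There are 2 zeros in the spectrum, matching the 2 components.

[0, 0, 2, 2, 2, 4]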